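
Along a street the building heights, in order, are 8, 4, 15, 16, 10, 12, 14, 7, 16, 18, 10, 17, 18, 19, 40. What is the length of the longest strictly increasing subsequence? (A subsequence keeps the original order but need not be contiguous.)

9

Track the smallest tail for each achievable length (strict):
8 → extends → [8]
4 → replaces 8 → [4]
15 → extends → [4, 15]
16 → extends → [4, 15, 16]
10 → replaces 15 → [4, 10, 16]
12 → replaces 16 → [4, 10, 12]
14 → extends → [4, 10, 12, 14]
7 → replaces 10 → [4, 7, 12, 14]
16 → extends → [4, 7, 12, 14, 16]
18 → extends → [4, 7, 12, 14, 16, 18]
10 → replaces 12 → [4, 7, 10, 14, 16, 18]
17 → replaces 18 → [4, 7, 10, 14, 16, 17]
18 → extends → [4, 7, 10, 14, 16, 17, 18]
19 → extends → [4, 7, 10, 14, 16, 17, 18, 19]
40 → extends → [4, 7, 10, 14, 16, 17, 18, 19, 40]
Nine tails, so the longest strictly increasing subsequence has length 9 (e.g. 8, 10, 12, 14, 16, 17, 18, 19, 40).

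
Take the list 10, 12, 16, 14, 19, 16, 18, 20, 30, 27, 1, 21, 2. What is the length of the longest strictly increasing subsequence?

7

Track the smallest tail for each achievable length (strict):
10 → extends → [10]
12 → extends → [10, 12]
16 → extends → [10, 12, 16]
14 → replaces 16 → [10, 12, 14]
19 → extends → [10, 12, 14, 19]
16 → replaces 19 → [10, 12, 14, 16]
18 → extends → [10, 12, 14, 16, 18]
20 → extends → [10, 12, 14, 16, 18, 20]
30 → extends → [10, 12, 14, 16, 18, 20, 30]
27 → replaces 30 → [10, 12, 14, 16, 18, 20, 27]
1 → replaces 10 → [1, 12, 14, 16, 18, 20, 27]
21 → replaces 27 → [1, 12, 14, 16, 18, 20, 21]
2 → replaces 12 → [1, 2, 14, 16, 18, 20, 21]
Seven tails, so the longest strictly increasing subsequence has length 7 (e.g. 10, 12, 14, 16, 18, 20, 30).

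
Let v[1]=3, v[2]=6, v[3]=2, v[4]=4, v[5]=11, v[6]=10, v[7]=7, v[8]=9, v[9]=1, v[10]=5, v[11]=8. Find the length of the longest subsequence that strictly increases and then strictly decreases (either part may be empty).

6

inc[i] = longest strictly increasing subsequence ending at i; dec[i] = longest strictly decreasing subsequence starting at i:
i:      1  2  3  4  5  6  7  8  9 10 11
v[i]:   3  6  2  4 11 10  7  9  1  5  8
inc:    1  2  1  2  3  3  3  4  1  3  4
dec:    3  3  2  2  4  3  2  2  1  1  1
Best peak at i=5 (value 11): inc=3, dec=4, length 3+4−1 = 6.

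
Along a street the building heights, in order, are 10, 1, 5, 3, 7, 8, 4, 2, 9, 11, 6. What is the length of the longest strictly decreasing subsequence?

4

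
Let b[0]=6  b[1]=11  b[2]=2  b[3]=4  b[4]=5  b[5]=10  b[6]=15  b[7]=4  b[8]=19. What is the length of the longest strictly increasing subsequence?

6

Track the smallest tail for each achievable length (strict):
6 → extends → [6]
11 → extends → [6, 11]
2 → replaces 6 → [2, 11]
4 → replaces 11 → [2, 4]
5 → extends → [2, 4, 5]
10 → extends → [2, 4, 5, 10]
15 → extends → [2, 4, 5, 10, 15]
4 → already a tail → [2, 4, 5, 10, 15]
19 → extends → [2, 4, 5, 10, 15, 19]
Six tails, so the longest strictly increasing subsequence has length 6 (e.g. 2, 4, 5, 10, 15, 19).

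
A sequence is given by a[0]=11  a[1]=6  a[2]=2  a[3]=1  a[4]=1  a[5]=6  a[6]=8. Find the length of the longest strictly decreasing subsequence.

4

Let dp[i] be the longest strictly decreasing subsequence ending at i:
i:      0  1  2  3  4  5  6
a[i]:  11  6  2  1  1  6  8
dp:     1  2  3  4  4  2  2
Maximum is 4.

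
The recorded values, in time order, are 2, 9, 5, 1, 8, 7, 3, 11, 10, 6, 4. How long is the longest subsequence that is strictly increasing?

Track the smallest tail for each achievable length (strict):
2 → extends → [2]
9 → extends → [2, 9]
5 → replaces 9 → [2, 5]
1 → replaces 2 → [1, 5]
8 → extends → [1, 5, 8]
7 → replaces 8 → [1, 5, 7]
3 → replaces 5 → [1, 3, 7]
11 → extends → [1, 3, 7, 11]
10 → replaces 11 → [1, 3, 7, 10]
6 → replaces 7 → [1, 3, 6, 10]
4 → replaces 6 → [1, 3, 4, 10]
Four tails, so the longest strictly increasing subsequence has length 4 (e.g. 2, 5, 8, 11).

4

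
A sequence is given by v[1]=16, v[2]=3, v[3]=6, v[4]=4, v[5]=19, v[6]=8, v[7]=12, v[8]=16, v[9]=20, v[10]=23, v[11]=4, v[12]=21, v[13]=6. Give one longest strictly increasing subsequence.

3, 6, 8, 12, 16, 20, 23

Patience tails give the LIS length; then backtrack through the dp parents:
16 → extends → [16]
3 → replaces 16 → [3]
6 → extends → [3, 6]
4 → replaces 6 → [3, 4]
19 → extends → [3, 4, 19]
8 → replaces 19 → [3, 4, 8]
12 → extends → [3, 4, 8, 12]
16 → extends → [3, 4, 8, 12, 16]
20 → extends → [3, 4, 8, 12, 16, 20]
23 → extends → [3, 4, 8, 12, 16, 20, 23]
4 → already a tail → [3, 4, 8, 12, 16, 20, 23]
21 → replaces 23 → [3, 4, 8, 12, 16, 20, 21]
6 → replaces 8 → [3, 4, 6, 12, 16, 20, 21]
Length 7; one witness is 3, 6, 8, 12, 16, 20, 23.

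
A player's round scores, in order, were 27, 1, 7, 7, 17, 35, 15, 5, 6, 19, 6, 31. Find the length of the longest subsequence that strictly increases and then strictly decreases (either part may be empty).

6

inc[i] = longest strictly increasing subsequence ending at i; dec[i] = longest strictly decreasing subsequence starting at i:
i:      1  2  3  4  5  6  7  8  9 10 11 12
a[i]:  27  1  7  7 17 35 15  5  6 19  6 31
inc:    1  1  2  2  3  4  3  2  3  4  3  5
dec:    4  1  2  2  3  3  2  1  1  2  1  1
Best peak at i=6 (value 35): inc=4, dec=3, length 4+3−1 = 6.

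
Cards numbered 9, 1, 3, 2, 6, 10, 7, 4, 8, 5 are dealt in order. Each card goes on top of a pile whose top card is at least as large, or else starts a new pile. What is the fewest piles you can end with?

5

Place each on the leftmost legal pile:
9 → new pile 1 (tops now [9])
1 → pile 1 (tops now [1])
3 → new pile 2 (tops now [1, 3])
2 → pile 2 (tops now [1, 2])
6 → new pile 3 (tops now [1, 2, 6])
10 → new pile 4 (tops now [1, 2, 6, 10])
7 → pile 4 (tops now [1, 2, 6, 7])
4 → pile 3 (tops now [1, 2, 4, 7])
8 → new pile 5 (tops now [1, 2, 4, 7, 8])
5 → pile 4 (tops now [1, 2, 4, 5, 8])
Five piles.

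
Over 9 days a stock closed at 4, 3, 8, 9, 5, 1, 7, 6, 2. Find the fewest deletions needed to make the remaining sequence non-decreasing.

6

Fewest deletions = n − (longest non-decreasing subsequence).
Patience tails:
4 → extends → [4]
3 → replaces 4 → [3]
8 → extends → [3, 8]
9 → extends → [3, 8, 9]
5 → replaces 8 → [3, 5, 9]
1 → replaces 3 → [1, 5, 9]
7 → replaces 9 → [1, 5, 7]
6 → replaces 7 → [1, 5, 6]
2 → replaces 5 → [1, 2, 6]
Longest non-decreasing subsequence has length 3, so deletions = 9 − 3 = 6.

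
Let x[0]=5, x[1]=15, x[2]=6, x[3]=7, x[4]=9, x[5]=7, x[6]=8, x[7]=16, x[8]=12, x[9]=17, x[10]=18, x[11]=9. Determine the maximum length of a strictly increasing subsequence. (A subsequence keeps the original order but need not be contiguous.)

7

Track the smallest tail for each achievable length (strict):
5 → extends → [5]
15 → extends → [5, 15]
6 → replaces 15 → [5, 6]
7 → extends → [5, 6, 7]
9 → extends → [5, 6, 7, 9]
7 → already a tail → [5, 6, 7, 9]
8 → replaces 9 → [5, 6, 7, 8]
16 → extends → [5, 6, 7, 8, 16]
12 → replaces 16 → [5, 6, 7, 8, 12]
17 → extends → [5, 6, 7, 8, 12, 17]
18 → extends → [5, 6, 7, 8, 12, 17, 18]
9 → replaces 12 → [5, 6, 7, 8, 9, 17, 18]
Seven tails, so the longest strictly increasing subsequence has length 7 (e.g. 5, 6, 7, 9, 16, 17, 18).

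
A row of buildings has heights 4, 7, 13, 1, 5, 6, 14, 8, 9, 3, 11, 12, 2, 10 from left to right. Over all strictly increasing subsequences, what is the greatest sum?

55

Let S[i] be the best sum of a strictly increasing subsequence ending at i:
i:      1  2  3  4  5  6  7  8  9 10 11 12 13 14
a[i]:   4  7 13  1  5  6 14  8  9  3 11 12  2 10
S:      4 11 24  1  9 15 38 23 32  4 43 55  3 42
Maximum is 55 (e.g. 4 + 5 + 6 + 8 + 9 + 11 + 12).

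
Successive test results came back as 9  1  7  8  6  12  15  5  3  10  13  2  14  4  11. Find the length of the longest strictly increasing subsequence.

Let dp[i] be the length of the longest such subsequence ending at index i:
i:      1  2  3  4  5  6  7  8  9 10 11 12 13 14 15
a[i]:   9  1  7  8  6 12 15  5  3 10 13  2 14  4 11
dp:     1  1  2  3  2  4  5  2  2  4  5  2  6  3  5
Maximum dp value is 6.

6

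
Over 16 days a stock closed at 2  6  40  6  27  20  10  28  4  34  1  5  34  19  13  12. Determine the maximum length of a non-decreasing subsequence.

Let dp[i] be the length of the longest such subsequence ending at index i:
i:      1  2  3  4  5  6  7  8  9 10 11 12 13 14 15 16
a[i]:   2  6 40  6 27 20 10 28  4 34  1  5 34 19 13 12
dp:     1  2  3  3  4  4  4  5  2  6  1  3  7  5  5  5
Maximum dp value is 7.

7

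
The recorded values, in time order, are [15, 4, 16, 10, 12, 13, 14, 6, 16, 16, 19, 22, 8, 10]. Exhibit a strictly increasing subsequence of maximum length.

Patience tails give the LIS length; then backtrack through the dp parents:
15 → extends → [15]
4 → replaces 15 → [4]
16 → extends → [4, 16]
10 → replaces 16 → [4, 10]
12 → extends → [4, 10, 12]
13 → extends → [4, 10, 12, 13]
14 → extends → [4, 10, 12, 13, 14]
6 → replaces 10 → [4, 6, 12, 13, 14]
16 → extends → [4, 6, 12, 13, 14, 16]
16 → already a tail → [4, 6, 12, 13, 14, 16]
19 → extends → [4, 6, 12, 13, 14, 16, 19]
22 → extends → [4, 6, 12, 13, 14, 16, 19, 22]
8 → replaces 12 → [4, 6, 8, 13, 14, 16, 19, 22]
10 → replaces 13 → [4, 6, 8, 10, 14, 16, 19, 22]
Length 8; one witness is 4, 10, 12, 13, 14, 16, 19, 22.

4, 10, 12, 13, 14, 16, 19, 22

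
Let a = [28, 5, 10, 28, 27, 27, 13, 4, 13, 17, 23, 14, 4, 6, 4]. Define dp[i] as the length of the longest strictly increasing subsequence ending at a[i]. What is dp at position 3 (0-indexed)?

dp[i] = 1 + max{dp[j] : j<i, a[j]<a[i]} (or 1 if no such j):
i:      0  1  2  3  4  5  6  7  8  9 10 11 12 13 14
a[i]:  28  5 10 28 27 27 13  4 13 17 23 14  4  6  4
dp:     1  1  2  3  3  3  3  1  3  4  5  4  1  2  1
At index 3 the value is 3.

3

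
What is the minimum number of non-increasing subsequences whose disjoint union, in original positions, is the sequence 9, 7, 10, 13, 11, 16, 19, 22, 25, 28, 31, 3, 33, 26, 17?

10

The minimum number of non-increasing subsequences covering a sequence equals the length of its longest strictly increasing subsequence.
LIS length is 10 (e.g. 9, 10, 13, 16, 19, 22, 25, 28, 31, 33), so 10 piles are needed.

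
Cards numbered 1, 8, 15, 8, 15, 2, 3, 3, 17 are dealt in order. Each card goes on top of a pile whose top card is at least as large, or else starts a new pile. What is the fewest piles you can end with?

Place each on the leftmost legal pile:
1 → new pile 1 (tops now [1])
8 → new pile 2 (tops now [1, 8])
15 → new pile 3 (tops now [1, 8, 15])
8 → pile 2 (tops now [1, 8, 15])
15 → pile 3 (tops now [1, 8, 15])
2 → pile 2 (tops now [1, 2, 15])
3 → pile 3 (tops now [1, 2, 3])
3 → pile 3 (tops now [1, 2, 3])
17 → new pile 4 (tops now [1, 2, 3, 17])
Four piles.

4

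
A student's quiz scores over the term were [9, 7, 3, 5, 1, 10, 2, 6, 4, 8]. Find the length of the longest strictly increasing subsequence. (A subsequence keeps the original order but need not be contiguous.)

4

Track the smallest tail for each achievable length (strict):
9 → extends → [9]
7 → replaces 9 → [7]
3 → replaces 7 → [3]
5 → extends → [3, 5]
1 → replaces 3 → [1, 5]
10 → extends → [1, 5, 10]
2 → replaces 5 → [1, 2, 10]
6 → replaces 10 → [1, 2, 6]
4 → replaces 6 → [1, 2, 4]
8 → extends → [1, 2, 4, 8]
Four tails, so the longest strictly increasing subsequence has length 4 (e.g. 3, 5, 6, 8).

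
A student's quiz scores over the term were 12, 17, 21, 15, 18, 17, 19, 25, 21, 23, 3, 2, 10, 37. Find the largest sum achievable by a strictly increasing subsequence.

147

Let S[i] be the best sum of a strictly increasing subsequence ending at i:
i:       1   2   3   4   5   6   7   8   9  10  11  12  13  14
a[i]:   12  17  21  15  18  17  19  25  21  23   3   2  10  37
S:      12  29  50  27  47  44  66  91  87 110   3   2  13 147
Maximum is 147 (e.g. 12 + 17 + 18 + 19 + 21 + 23 + 37).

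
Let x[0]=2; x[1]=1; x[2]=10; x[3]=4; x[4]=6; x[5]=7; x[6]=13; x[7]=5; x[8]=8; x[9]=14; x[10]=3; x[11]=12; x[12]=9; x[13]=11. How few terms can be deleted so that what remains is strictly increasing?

7

Fewest deletions = n − (longest strictly increasing subsequence).
i:      0  1  2  3  4  5  6  7  8  9 10 11 12 13
x[i]:   2  1 10  4  6  7 13  5  8 14  3 12  9 11
dp:     1  1  2  2  3  4  5  3  5  6  2  6  6  7
max dp = 7, so deletions = 14 − 7 = 7.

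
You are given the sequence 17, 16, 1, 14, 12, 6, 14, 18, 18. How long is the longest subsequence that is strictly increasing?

4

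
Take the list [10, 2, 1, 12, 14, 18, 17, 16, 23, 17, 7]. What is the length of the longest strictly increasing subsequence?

5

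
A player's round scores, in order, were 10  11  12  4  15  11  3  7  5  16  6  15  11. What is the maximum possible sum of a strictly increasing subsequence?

64

Let S[i] be the best sum of a strictly increasing subsequence ending at i:
i:      1  2  3  4  5  6  7  8  9 10 11 12 13
a[i]:  10 11 12  4 15 11  3  7  5 16  6 15 11
S:     10 21 33  4 48 21  3 11  9 64 15 48 26
Maximum is 64 (e.g. 10 + 11 + 12 + 15 + 16).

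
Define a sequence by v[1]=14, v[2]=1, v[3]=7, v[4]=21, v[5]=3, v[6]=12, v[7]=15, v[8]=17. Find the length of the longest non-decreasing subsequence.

5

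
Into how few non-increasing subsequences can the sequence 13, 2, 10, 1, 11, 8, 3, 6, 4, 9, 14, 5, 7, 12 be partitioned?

6

Place each on the leftmost legal pile:
13 → new pile 1 (tops now [13])
2 → pile 1 (tops now [2])
10 → new pile 2 (tops now [2, 10])
1 → pile 1 (tops now [1, 10])
11 → new pile 3 (tops now [1, 10, 11])
8 → pile 2 (tops now [1, 8, 11])
3 → pile 2 (tops now [1, 3, 11])
6 → pile 3 (tops now [1, 3, 6])
4 → pile 3 (tops now [1, 3, 4])
9 → new pile 4 (tops now [1, 3, 4, 9])
14 → new pile 5 (tops now [1, 3, 4, 9, 14])
5 → pile 4 (tops now [1, 3, 4, 5, 14])
7 → pile 5 (tops now [1, 3, 4, 5, 7])
12 → new pile 6 (tops now [1, 3, 4, 5, 7, 12])
Six piles.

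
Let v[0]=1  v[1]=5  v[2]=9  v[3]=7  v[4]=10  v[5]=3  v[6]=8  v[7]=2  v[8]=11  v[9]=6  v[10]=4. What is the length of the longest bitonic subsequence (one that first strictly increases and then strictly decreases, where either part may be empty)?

inc[i] = longest strictly increasing subsequence ending at i; dec[i] = longest strictly decreasing subsequence starting at i:
i:      0  1  2  3  4  5  6  7  8  9 10
v[i]:   1  5  9  7 10  3  8  2 11  6  4
inc:    1  2  3  3  4  2  4  2  5  3  3
dec:    1  3  4  3  4  2  3  1  3  2  1
Best peak at i=4 (value 10): inc=4, dec=4, length 4+4−1 = 7.

7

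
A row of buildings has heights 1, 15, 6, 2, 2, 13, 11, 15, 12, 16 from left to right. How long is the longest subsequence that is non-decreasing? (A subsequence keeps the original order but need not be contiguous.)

Track the smallest tail for each achievable length (allowing ties):
1 → extends → [1]
15 → extends → [1, 15]
6 → replaces 15 → [1, 6]
2 → replaces 6 → [1, 2]
2 → extends → [1, 2, 2]
13 → extends → [1, 2, 2, 13]
11 → replaces 13 → [1, 2, 2, 11]
15 → extends → [1, 2, 2, 11, 15]
12 → replaces 15 → [1, 2, 2, 11, 12]
16 → extends → [1, 2, 2, 11, 12, 16]
Six tails, so the longest non-decreasing subsequence has length 6 (e.g. 1, 2, 2, 13, 15, 16).

6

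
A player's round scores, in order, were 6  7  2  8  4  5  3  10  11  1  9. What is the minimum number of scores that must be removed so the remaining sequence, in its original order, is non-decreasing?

6

Fewest deletions = n − (longest non-decreasing subsequence).
i:      1  2  3  4  5  6  7  8  9 10 11
a[i]:   6  7  2  8  4  5  3 10 11  1  9
dp:     1  2  1  3  2  3  2  4  5  1  4
max dp = 5, so deletions = 11 − 5 = 6.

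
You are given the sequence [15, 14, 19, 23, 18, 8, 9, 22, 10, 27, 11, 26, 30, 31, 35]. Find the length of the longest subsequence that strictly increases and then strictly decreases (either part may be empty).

inc[i] = longest strictly increasing subsequence ending at i; dec[i] = longest strictly decreasing subsequence starting at i:
i:      1  2  3  4  5  6  7  8  9 10 11 12 13 14 15
a[i]:  15 14 19 23 18  8  9 22 10 27 11 26 30 31 35
inc:    1  1  2  3  2  1  2  3  3  4  4  5  6  7  8
dec:    3  2  3  3  2  1  1  2  1  2  1  1  1  1  1
Best peak at i=15 (value 35): inc=8, dec=1, length 8+1−1 = 8.

8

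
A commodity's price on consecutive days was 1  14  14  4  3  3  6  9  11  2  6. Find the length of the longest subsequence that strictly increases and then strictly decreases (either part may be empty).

6

inc[i] = longest strictly increasing subsequence ending at i; dec[i] = longest strictly decreasing subsequence starting at i:
i:      1  2  3  4  5  6  7  8  9 10 11
a[i]:   1 14 14  4  3  3  6  9 11  2  6
inc:    1  2  2  2  2  2  3  4  5  2  3
dec:    1  4  4  3  2  2  2  2  2  1  1
Best peak at i=9 (value 11): inc=5, dec=2, length 5+2−1 = 6.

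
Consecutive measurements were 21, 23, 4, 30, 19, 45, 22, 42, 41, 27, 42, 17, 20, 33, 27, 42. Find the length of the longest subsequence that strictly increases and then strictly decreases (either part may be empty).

inc[i] = longest strictly increasing subsequence ending at i; dec[i] = longest strictly decreasing subsequence starting at i:
i:      1  2  3  4  5  6  7  8  9 10 11 12 13 14 15 16
a[i]:  21 23  4 30 19 45 22 42 41 27 42 17 20 33 27 42
inc:    1  2  1  3  2  4  3  4  4  4  5  2  3  5  4  6
dec:    3  3  1  3  2  5  2  4  3  2  3  1  1  2  1  1
Best peak at i=6 (value 45): inc=4, dec=5, length 4+5−1 = 8.

8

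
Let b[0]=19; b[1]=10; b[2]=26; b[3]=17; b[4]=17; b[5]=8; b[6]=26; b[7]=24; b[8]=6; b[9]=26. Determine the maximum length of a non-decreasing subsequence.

5

Track the smallest tail for each achievable length (allowing ties):
19 → extends → [19]
10 → replaces 19 → [10]
26 → extends → [10, 26]
17 → replaces 26 → [10, 17]
17 → extends → [10, 17, 17]
8 → replaces 10 → [8, 17, 17]
26 → extends → [8, 17, 17, 26]
24 → replaces 26 → [8, 17, 17, 24]
6 → replaces 8 → [6, 17, 17, 24]
26 → extends → [6, 17, 17, 24, 26]
Five tails, so the longest non-decreasing subsequence has length 5 (e.g. 10, 17, 17, 26, 26).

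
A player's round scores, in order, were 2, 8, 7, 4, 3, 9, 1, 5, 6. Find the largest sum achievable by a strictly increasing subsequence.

Let S[i] be the best sum of a strictly increasing subsequence ending at i:
i:      1  2  3  4  5  6  7  8  9
a[i]:   2  8  7  4  3  9  1  5  6
S:      2 10  9  6  5 19  1 11 17
Maximum is 19 (e.g. 2 + 8 + 9).

19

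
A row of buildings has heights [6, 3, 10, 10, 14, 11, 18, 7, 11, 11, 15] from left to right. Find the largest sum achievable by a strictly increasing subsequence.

48

Let S[i] be the best sum of a strictly increasing subsequence ending at i:
i:      1  2  3  4  5  6  7  8  9 10 11
a[i]:   6  3 10 10 14 11 18  7 11 11 15
S:      6  3 16 16 30 27 48 13 27 27 45
Maximum is 48 (e.g. 6 + 10 + 14 + 18).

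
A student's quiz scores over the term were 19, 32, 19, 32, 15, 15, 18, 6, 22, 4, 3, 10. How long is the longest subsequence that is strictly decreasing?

Let dp[i] be the longest strictly decreasing subsequence ending at i:
i:      1  2  3  4  5  6  7  8  9 10 11 12
a[i]:  19 32 19 32 15 15 18  6 22  4  3 10
dp:     1  1  2  1  3  3  3  4  2  5  6  4
Maximum is 6.

6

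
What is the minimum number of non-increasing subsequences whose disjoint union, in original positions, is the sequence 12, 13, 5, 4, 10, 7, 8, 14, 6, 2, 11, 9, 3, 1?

Place each on the leftmost legal pile:
12 → new pile 1 (tops now [12])
13 → new pile 2 (tops now [12, 13])
5 → pile 1 (tops now [5, 13])
4 → pile 1 (tops now [4, 13])
10 → pile 2 (tops now [4, 10])
7 → pile 2 (tops now [4, 7])
8 → new pile 3 (tops now [4, 7, 8])
14 → new pile 4 (tops now [4, 7, 8, 14])
6 → pile 2 (tops now [4, 6, 8, 14])
2 → pile 1 (tops now [2, 6, 8, 14])
11 → pile 4 (tops now [2, 6, 8, 11])
9 → pile 4 (tops now [2, 6, 8, 9])
3 → pile 2 (tops now [2, 3, 8, 9])
1 → pile 1 (tops now [1, 3, 8, 9])
Four piles.

4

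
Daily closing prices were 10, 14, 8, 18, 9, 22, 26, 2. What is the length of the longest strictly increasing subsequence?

5

Track the smallest tail for each achievable length (strict):
10 → extends → [10]
14 → extends → [10, 14]
8 → replaces 10 → [8, 14]
18 → extends → [8, 14, 18]
9 → replaces 14 → [8, 9, 18]
22 → extends → [8, 9, 18, 22]
26 → extends → [8, 9, 18, 22, 26]
2 → replaces 8 → [2, 9, 18, 22, 26]
Five tails, so the longest strictly increasing subsequence has length 5 (e.g. 10, 14, 18, 22, 26).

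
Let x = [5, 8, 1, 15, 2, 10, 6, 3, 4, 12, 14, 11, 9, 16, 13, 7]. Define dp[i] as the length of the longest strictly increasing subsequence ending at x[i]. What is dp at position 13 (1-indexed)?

dp[i] = 1 + max{dp[j] : j<i, x[j]<x[i]} (or 1 if no such j):
i:      1  2  3  4  5  6  7  8  9 10 11 12 13 14 15 16
x[i]:   5  8  1 15  2 10  6  3  4 12 14 11  9 16 13  7
dp:     1  2  1  3  2  3  3  3  4  5  6  5  5  7  6  5
At index 13 the value is 5.

5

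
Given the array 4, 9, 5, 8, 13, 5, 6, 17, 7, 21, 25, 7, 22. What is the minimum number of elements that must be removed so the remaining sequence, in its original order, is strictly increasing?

Fewest deletions = n − (longest strictly increasing subsequence).
i:      1  2  3  4  5  6  7  8  9 10 11 12 13
a[i]:   4  9  5  8 13  5  6 17  7 21 25  7 22
dp:     1  2  2  3  4  2  3  5  4  6  7  4  7
max dp = 7, so deletions = 13 − 7 = 6.

6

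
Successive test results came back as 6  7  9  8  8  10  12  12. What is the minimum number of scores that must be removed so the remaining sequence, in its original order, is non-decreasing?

1

Fewest deletions = n − (longest non-decreasing subsequence).
i:      1  2  3  4  5  6  7  8
a[i]:   6  7  9  8  8 10 12 12
dp:     1  2  3  3  4  5  6  7
max dp = 7, so deletions = 8 − 7 = 1.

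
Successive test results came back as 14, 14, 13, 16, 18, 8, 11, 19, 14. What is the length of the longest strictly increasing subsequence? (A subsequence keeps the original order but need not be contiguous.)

4

Let dp[i] be the length of the longest such subsequence ending at index i:
i:      1  2  3  4  5  6  7  8  9
a[i]:  14 14 13 16 18  8 11 19 14
dp:     1  1  1  2  3  1  2  4  3
Maximum dp value is 4.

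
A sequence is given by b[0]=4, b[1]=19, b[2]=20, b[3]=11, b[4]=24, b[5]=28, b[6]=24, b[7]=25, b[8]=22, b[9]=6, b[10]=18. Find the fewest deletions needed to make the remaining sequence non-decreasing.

5

Fewest deletions = n − (longest non-decreasing subsequence).
Patience tails:
4 → extends → [4]
19 → extends → [4, 19]
20 → extends → [4, 19, 20]
11 → replaces 19 → [4, 11, 20]
24 → extends → [4, 11, 20, 24]
28 → extends → [4, 11, 20, 24, 28]
24 → replaces 28 → [4, 11, 20, 24, 24]
25 → extends → [4, 11, 20, 24, 24, 25]
22 → replaces 24 → [4, 11, 20, 22, 24, 25]
6 → replaces 11 → [4, 6, 20, 22, 24, 25]
18 → replaces 20 → [4, 6, 18, 22, 24, 25]
Longest non-decreasing subsequence has length 6, so deletions = 11 − 6 = 5.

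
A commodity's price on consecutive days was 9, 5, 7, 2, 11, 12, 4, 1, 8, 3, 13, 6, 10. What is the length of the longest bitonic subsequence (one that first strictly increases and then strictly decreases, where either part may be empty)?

inc[i] = longest strictly increasing subsequence ending at i; dec[i] = longest strictly decreasing subsequence starting at i:
i:      1  2  3  4  5  6  7  8  9 10 11 12 13
a[i]:   9  5  7  2 11 12  4  1  8  3 13  6 10
inc:    1  1  2  1  3  4  2  1  3  2  5  3  4
dec:    4  3  3  2  3  3  2  1  2  1  2  1  1
Best peak at i=6 (value 12): inc=4, dec=3, length 4+3−1 = 6.

6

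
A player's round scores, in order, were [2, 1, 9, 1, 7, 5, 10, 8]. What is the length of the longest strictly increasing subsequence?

Track the smallest tail for each achievable length (strict):
2 → extends → [2]
1 → replaces 2 → [1]
9 → extends → [1, 9]
1 → already a tail → [1, 9]
7 → replaces 9 → [1, 7]
5 → replaces 7 → [1, 5]
10 → extends → [1, 5, 10]
8 → replaces 10 → [1, 5, 8]
Three tails, so the longest strictly increasing subsequence has length 3 (e.g. 2, 9, 10).

3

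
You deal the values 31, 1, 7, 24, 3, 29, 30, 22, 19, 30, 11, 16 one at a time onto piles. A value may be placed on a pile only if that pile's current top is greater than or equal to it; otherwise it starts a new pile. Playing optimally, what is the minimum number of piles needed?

5

Place each on the leftmost legal pile:
31 → new pile 1 (tops now [31])
1 → pile 1 (tops now [1])
7 → new pile 2 (tops now [1, 7])
24 → new pile 3 (tops now [1, 7, 24])
3 → pile 2 (tops now [1, 3, 24])
29 → new pile 4 (tops now [1, 3, 24, 29])
30 → new pile 5 (tops now [1, 3, 24, 29, 30])
22 → pile 3 (tops now [1, 3, 22, 29, 30])
19 → pile 3 (tops now [1, 3, 19, 29, 30])
30 → pile 5 (tops now [1, 3, 19, 29, 30])
11 → pile 3 (tops now [1, 3, 11, 29, 30])
16 → pile 4 (tops now [1, 3, 11, 16, 30])
Five piles.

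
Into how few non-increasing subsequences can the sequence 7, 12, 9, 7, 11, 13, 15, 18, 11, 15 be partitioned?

The minimum number of non-increasing subsequences covering a sequence equals the length of its longest strictly increasing subsequence.
LIS length is 6 (e.g. 7, 9, 11, 13, 15, 18), so 6 piles are needed.

6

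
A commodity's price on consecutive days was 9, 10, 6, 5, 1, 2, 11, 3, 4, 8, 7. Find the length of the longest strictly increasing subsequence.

Track the smallest tail for each achievable length (strict):
9 → extends → [9]
10 → extends → [9, 10]
6 → replaces 9 → [6, 10]
5 → replaces 6 → [5, 10]
1 → replaces 5 → [1, 10]
2 → replaces 10 → [1, 2]
11 → extends → [1, 2, 11]
3 → replaces 11 → [1, 2, 3]
4 → extends → [1, 2, 3, 4]
8 → extends → [1, 2, 3, 4, 8]
7 → replaces 8 → [1, 2, 3, 4, 7]
Five tails, so the longest strictly increasing subsequence has length 5 (e.g. 1, 2, 3, 4, 8).

5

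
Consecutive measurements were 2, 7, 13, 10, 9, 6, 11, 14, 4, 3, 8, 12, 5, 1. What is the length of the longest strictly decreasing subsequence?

Negate each value so 'decreasing' becomes 'increasing', then run patience tails on the negated sequence:
-2 → extends → [-2]
-7 → replaces -2 → [-7]
-13 → replaces -7 → [-13]
-10 → extends → [-13, -10]
-9 → extends → [-13, -10, -9]
-6 → extends → [-13, -10, -9, -6]
-11 → replaces -10 → [-13, -11, -9, -6]
-14 → replaces -13 → [-14, -11, -9, -6]
-4 → extends → [-14, -11, -9, -6, -4]
-3 → extends → [-14, -11, -9, -6, -4, -3]
-8 → replaces -6 → [-14, -11, -9, -8, -4, -3]
-12 → replaces -11 → [-14, -12, -9, -8, -4, -3]
-5 → replaces -4 → [-14, -12, -9, -8, -5, -3]
-1 → extends → [-14, -12, -9, -8, -5, -3, -1]
Seven tails, so the longest strictly decreasing subsequence of the original has length 7.

7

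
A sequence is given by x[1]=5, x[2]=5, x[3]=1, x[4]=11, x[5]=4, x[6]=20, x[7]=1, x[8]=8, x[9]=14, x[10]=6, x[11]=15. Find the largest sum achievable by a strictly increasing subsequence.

Let S[i] be the best sum of a strictly increasing subsequence ending at i:
i:      1  2  3  4  5  6  7  8  9 10 11
x[i]:   5  5  1 11  4 20  1  8 14  6 15
S:      5  5  1 16  5 36  1 13 30 11 45
Maximum is 45 (e.g. 5 + 11 + 14 + 15).

45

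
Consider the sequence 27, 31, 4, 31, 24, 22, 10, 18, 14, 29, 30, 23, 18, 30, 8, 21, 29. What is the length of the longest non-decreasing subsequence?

6

Track the smallest tail for each achievable length (allowing ties):
27 → extends → [27]
31 → extends → [27, 31]
4 → replaces 27 → [4, 31]
31 → extends → [4, 31, 31]
24 → replaces 31 → [4, 24, 31]
22 → replaces 24 → [4, 22, 31]
10 → replaces 22 → [4, 10, 31]
18 → replaces 31 → [4, 10, 18]
14 → replaces 18 → [4, 10, 14]
29 → extends → [4, 10, 14, 29]
30 → extends → [4, 10, 14, 29, 30]
23 → replaces 29 → [4, 10, 14, 23, 30]
18 → replaces 23 → [4, 10, 14, 18, 30]
30 → extends → [4, 10, 14, 18, 30, 30]
8 → replaces 10 → [4, 8, 14, 18, 30, 30]
21 → replaces 30 → [4, 8, 14, 18, 21, 30]
29 → replaces 30 → [4, 8, 14, 18, 21, 29]
Six tails, so the longest non-decreasing subsequence has length 6 (e.g. 4, 10, 18, 29, 30, 30).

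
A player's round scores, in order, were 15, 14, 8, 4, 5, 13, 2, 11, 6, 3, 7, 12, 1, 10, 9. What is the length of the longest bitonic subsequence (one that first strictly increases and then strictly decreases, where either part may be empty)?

inc[i] = longest strictly increasing subsequence ending at i; dec[i] = longest strictly decreasing subsequence starting at i:
i:      1  2  3  4  5  6  7  8  9 10 11 12 13 14 15
a[i]:  15 14  8  4  5 13  2 11  6  3  7 12  1 10  9
inc:    1  1  1  1  2  3  1  3  3  2  4  5  1  5  5
dec:    7  6  4  3  3  5  2  4  3  2  2  3  1  2  1
Best peak at i=1 (value 15): inc=1, dec=7, length 1+7−1 = 7.

7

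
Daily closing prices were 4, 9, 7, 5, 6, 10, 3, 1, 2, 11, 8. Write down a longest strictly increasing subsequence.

Patience tails give the LIS length; then backtrack through the dp parents:
4 → extends → [4]
9 → extends → [4, 9]
7 → replaces 9 → [4, 7]
5 → replaces 7 → [4, 5]
6 → extends → [4, 5, 6]
10 → extends → [4, 5, 6, 10]
3 → replaces 4 → [3, 5, 6, 10]
1 → replaces 3 → [1, 5, 6, 10]
2 → replaces 5 → [1, 2, 6, 10]
11 → extends → [1, 2, 6, 10, 11]
8 → replaces 10 → [1, 2, 6, 8, 11]
Length 5; one witness is 4, 5, 6, 10, 11.

4, 5, 6, 10, 11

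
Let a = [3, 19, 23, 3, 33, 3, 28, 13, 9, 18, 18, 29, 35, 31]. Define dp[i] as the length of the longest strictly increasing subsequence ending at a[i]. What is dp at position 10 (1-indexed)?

dp[i] = 1 + max{dp[j] : j<i, a[j]<a[i]} (or 1 if no such j):
i:      1  2  3  4  5  6  7  8  9 10 11 12 13 14
a[i]:   3 19 23  3 33  3 28 13  9 18 18 29 35 31
dp:     1  2  3  1  4  1  4  2  2  3  3  5  6  6
At index 10 the value is 3.

3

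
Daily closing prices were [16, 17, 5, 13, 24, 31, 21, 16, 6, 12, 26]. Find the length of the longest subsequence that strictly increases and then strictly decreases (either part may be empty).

7

inc[i] = longest strictly increasing subsequence ending at i; dec[i] = longest strictly decreasing subsequence starting at i:
i:      1  2  3  4  5  6  7  8  9 10 11
a[i]:  16 17  5 13 24 31 21 16  6 12 26
inc:    1  2  1  2  3  4  3  3  2  3  4
dec:    3  3  1  2  4  4  3  2  1  1  1
Best peak at i=6 (value 31): inc=4, dec=4, length 4+4−1 = 7.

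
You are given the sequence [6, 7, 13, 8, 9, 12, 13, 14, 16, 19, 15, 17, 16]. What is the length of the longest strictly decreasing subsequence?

Let dp[i] be the longest strictly decreasing subsequence ending at i:
i:      1  2  3  4  5  6  7  8  9 10 11 12 13
a[i]:   6  7 13  8  9 12 13 14 16 19 15 17 16
dp:     1  1  1  2  2  2  1  1  1  1  2  2  3
Maximum is 3.

3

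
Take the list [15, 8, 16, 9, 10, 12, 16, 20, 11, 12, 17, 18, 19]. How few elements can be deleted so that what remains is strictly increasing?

5

Fewest deletions = n − (longest strictly increasing subsequence).
Patience tails:
15 → extends → [15]
8 → replaces 15 → [8]
16 → extends → [8, 16]
9 → replaces 16 → [8, 9]
10 → extends → [8, 9, 10]
12 → extends → [8, 9, 10, 12]
16 → extends → [8, 9, 10, 12, 16]
20 → extends → [8, 9, 10, 12, 16, 20]
11 → replaces 12 → [8, 9, 10, 11, 16, 20]
12 → replaces 16 → [8, 9, 10, 11, 12, 20]
17 → replaces 20 → [8, 9, 10, 11, 12, 17]
18 → extends → [8, 9, 10, 11, 12, 17, 18]
19 → extends → [8, 9, 10, 11, 12, 17, 18, 19]
Longest strictly increasing subsequence has length 8, so deletions = 13 − 8 = 5.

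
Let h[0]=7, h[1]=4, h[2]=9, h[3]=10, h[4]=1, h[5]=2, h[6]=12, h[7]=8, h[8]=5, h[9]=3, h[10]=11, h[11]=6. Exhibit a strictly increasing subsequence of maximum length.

Patience tails give the LIS length; then backtrack through the dp parents:
7 → extends → [7]
4 → replaces 7 → [4]
9 → extends → [4, 9]
10 → extends → [4, 9, 10]
1 → replaces 4 → [1, 9, 10]
2 → replaces 9 → [1, 2, 10]
12 → extends → [1, 2, 10, 12]
8 → replaces 10 → [1, 2, 8, 12]
5 → replaces 8 → [1, 2, 5, 12]
3 → replaces 5 → [1, 2, 3, 12]
11 → replaces 12 → [1, 2, 3, 11]
6 → replaces 11 → [1, 2, 3, 6]
Length 4; one witness is 7, 9, 10, 12.

7, 9, 10, 12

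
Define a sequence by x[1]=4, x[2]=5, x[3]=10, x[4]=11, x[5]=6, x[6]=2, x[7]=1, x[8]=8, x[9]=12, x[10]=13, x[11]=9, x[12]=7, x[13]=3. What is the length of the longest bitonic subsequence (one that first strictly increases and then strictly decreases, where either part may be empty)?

9

inc[i] = longest strictly increasing subsequence ending at i; dec[i] = longest strictly decreasing subsequence starting at i:
i:      1  2  3  4  5  6  7  8  9 10 11 12 13
x[i]:   4  5 10 11  6  2  1  8 12 13  9  7  3
inc:    1  2  3  4  3  1  1  4  5  6  5  4  2
dec:    3  3  4  4  3  2  1  3  4  4  3  2  1
Best peak at i=10 (value 13): inc=6, dec=4, length 6+4−1 = 9.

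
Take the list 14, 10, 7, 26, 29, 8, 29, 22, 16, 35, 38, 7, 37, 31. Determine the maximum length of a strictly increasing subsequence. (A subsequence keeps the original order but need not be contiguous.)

5

Track the smallest tail for each achievable length (strict):
14 → extends → [14]
10 → replaces 14 → [10]
7 → replaces 10 → [7]
26 → extends → [7, 26]
29 → extends → [7, 26, 29]
8 → replaces 26 → [7, 8, 29]
29 → already a tail → [7, 8, 29]
22 → replaces 29 → [7, 8, 22]
16 → replaces 22 → [7, 8, 16]
35 → extends → [7, 8, 16, 35]
38 → extends → [7, 8, 16, 35, 38]
7 → already a tail → [7, 8, 16, 35, 38]
37 → replaces 38 → [7, 8, 16, 35, 37]
31 → replaces 35 → [7, 8, 16, 31, 37]
Five tails, so the longest strictly increasing subsequence has length 5 (e.g. 14, 26, 29, 35, 38).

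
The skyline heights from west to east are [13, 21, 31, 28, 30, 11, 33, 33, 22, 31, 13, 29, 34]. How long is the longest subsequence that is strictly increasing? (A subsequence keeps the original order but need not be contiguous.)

6

Let dp[i] be the length of the longest such subsequence ending at index i:
i:      1  2  3  4  5  6  7  8  9 10 11 12 13
a[i]:  13 21 31 28 30 11 33 33 22 31 13 29 34
dp:     1  2  3  3  4  1  5  5  3  5  2  4  6
Maximum dp value is 6.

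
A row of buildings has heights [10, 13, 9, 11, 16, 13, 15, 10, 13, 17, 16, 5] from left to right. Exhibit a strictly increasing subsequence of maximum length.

10, 11, 13, 15, 17

Patience tails give the LIS length; then backtrack through the dp parents:
10 → extends → [10]
13 → extends → [10, 13]
9 → replaces 10 → [9, 13]
11 → replaces 13 → [9, 11]
16 → extends → [9, 11, 16]
13 → replaces 16 → [9, 11, 13]
15 → extends → [9, 11, 13, 15]
10 → replaces 11 → [9, 10, 13, 15]
13 → already a tail → [9, 10, 13, 15]
17 → extends → [9, 10, 13, 15, 17]
16 → replaces 17 → [9, 10, 13, 15, 16]
5 → replaces 9 → [5, 10, 13, 15, 16]
Length 5; one witness is 10, 11, 13, 15, 17.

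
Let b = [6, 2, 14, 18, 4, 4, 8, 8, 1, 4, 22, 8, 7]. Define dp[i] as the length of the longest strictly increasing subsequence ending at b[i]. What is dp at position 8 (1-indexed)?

3

dp[i] = 1 + max{dp[j] : j<i, b[j]<b[i]} (or 1 if no such j):
i:      1  2  3  4  5  6  7  8  9 10 11 12 13
b[i]:   6  2 14 18  4  4  8  8  1  4 22  8  7
dp:     1  1  2  3  2  2  3  3  1  2  4  3  3
At index 8 the value is 3.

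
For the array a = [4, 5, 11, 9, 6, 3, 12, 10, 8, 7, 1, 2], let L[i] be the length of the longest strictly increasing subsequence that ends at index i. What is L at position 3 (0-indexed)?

dp[i] = 1 + max{dp[j] : j<i, a[j]<a[i]} (or 1 if no such j):
i:      0  1  2  3  4  5  6  7  8  9 10 11
a[i]:   4  5 11  9  6  3 12 10  8  7  1  2
dp:     1  2  3  3  3  1  4  4  4  4  1  2
At index 3 the value is 3.

3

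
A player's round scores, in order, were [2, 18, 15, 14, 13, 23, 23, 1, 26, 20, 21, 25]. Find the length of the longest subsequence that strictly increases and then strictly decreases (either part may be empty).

inc[i] = longest strictly increasing subsequence ending at i; dec[i] = longest strictly decreasing subsequence starting at i:
i:      1  2  3  4  5  6  7  8  9 10 11 12
a[i]:   2 18 15 14 13 23 23  1 26 20 21 25
inc:    1  2  2  2  2  3  3  1  4  3  4  5
dec:    2  5  4  3  2  2  2  1  2  1  1  1
Best peak at i=2 (value 18): inc=2, dec=5, length 2+5−1 = 6.

6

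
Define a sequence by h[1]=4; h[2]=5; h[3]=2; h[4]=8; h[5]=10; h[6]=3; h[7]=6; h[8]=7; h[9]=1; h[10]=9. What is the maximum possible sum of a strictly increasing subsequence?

Let S[i] be the best sum of a strictly increasing subsequence ending at i:
i:      1  2  3  4  5  6  7  8  9 10
h[i]:   4  5  2  8 10  3  6  7  1  9
S:      4  9  2 17 27  5 15 22  1 31
Maximum is 31 (e.g. 4 + 5 + 6 + 7 + 9).

31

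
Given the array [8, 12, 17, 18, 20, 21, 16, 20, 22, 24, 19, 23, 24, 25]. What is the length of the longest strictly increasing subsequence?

10

Let dp[i] be the length of the longest such subsequence ending at index i:
i:      1  2  3  4  5  6  7  8  9 10 11 12 13 14
a[i]:   8 12 17 18 20 21 16 20 22 24 19 23 24 25
dp:     1  2  3  4  5  6  3  5  7  8  5  8  9 10
Maximum dp value is 10.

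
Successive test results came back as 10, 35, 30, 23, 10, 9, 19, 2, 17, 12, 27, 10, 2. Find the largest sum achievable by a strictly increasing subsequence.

60

Let S[i] be the best sum of a strictly increasing subsequence ending at i:
i:      1  2  3  4  5  6  7  8  9 10 11 12 13
a[i]:  10 35 30 23 10  9 19  2 17 12 27 10  2
S:     10 45 40 33 10  9 29  2 27 22 60 19  2
Maximum is 60 (e.g. 10 + 23 + 27).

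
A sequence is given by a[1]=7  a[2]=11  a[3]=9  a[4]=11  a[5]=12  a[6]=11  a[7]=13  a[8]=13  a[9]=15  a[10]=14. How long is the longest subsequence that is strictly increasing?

Let dp[i] be the length of the longest such subsequence ending at index i:
i:      1  2  3  4  5  6  7  8  9 10
a[i]:   7 11  9 11 12 11 13 13 15 14
dp:     1  2  2  3  4  3  5  5  6  6
Maximum dp value is 6.

6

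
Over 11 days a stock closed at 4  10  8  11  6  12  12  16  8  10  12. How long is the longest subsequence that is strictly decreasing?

3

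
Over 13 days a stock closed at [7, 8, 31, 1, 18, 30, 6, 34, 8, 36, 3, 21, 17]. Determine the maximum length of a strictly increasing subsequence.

6

Let dp[i] be the length of the longest such subsequence ending at index i:
i:      1  2  3  4  5  6  7  8  9 10 11 12 13
a[i]:   7  8 31  1 18 30  6 34  8 36  3 21 17
dp:     1  2  3  1  3  4  2  5  3  6  2  4  4
Maximum dp value is 6.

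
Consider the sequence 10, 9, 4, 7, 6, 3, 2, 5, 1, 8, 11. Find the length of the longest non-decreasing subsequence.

4

Track the smallest tail for each achievable length (allowing ties):
10 → extends → [10]
9 → replaces 10 → [9]
4 → replaces 9 → [4]
7 → extends → [4, 7]
6 → replaces 7 → [4, 6]
3 → replaces 4 → [3, 6]
2 → replaces 3 → [2, 6]
5 → replaces 6 → [2, 5]
1 → replaces 2 → [1, 5]
8 → extends → [1, 5, 8]
11 → extends → [1, 5, 8, 11]
Four tails, so the longest non-decreasing subsequence has length 4 (e.g. 4, 7, 8, 11).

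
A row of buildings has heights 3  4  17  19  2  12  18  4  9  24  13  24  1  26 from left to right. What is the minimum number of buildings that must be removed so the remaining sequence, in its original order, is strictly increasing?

Fewest deletions = n − (longest strictly increasing subsequence).
i:      1  2  3  4  5  6  7  8  9 10 11 12 13 14
a[i]:   3  4 17 19  2 12 18  4  9 24 13 24  1 26
dp:     1  2  3  4  1  3  4  2  3  5  4  5  1  6
max dp = 6, so deletions = 14 − 6 = 8.

8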